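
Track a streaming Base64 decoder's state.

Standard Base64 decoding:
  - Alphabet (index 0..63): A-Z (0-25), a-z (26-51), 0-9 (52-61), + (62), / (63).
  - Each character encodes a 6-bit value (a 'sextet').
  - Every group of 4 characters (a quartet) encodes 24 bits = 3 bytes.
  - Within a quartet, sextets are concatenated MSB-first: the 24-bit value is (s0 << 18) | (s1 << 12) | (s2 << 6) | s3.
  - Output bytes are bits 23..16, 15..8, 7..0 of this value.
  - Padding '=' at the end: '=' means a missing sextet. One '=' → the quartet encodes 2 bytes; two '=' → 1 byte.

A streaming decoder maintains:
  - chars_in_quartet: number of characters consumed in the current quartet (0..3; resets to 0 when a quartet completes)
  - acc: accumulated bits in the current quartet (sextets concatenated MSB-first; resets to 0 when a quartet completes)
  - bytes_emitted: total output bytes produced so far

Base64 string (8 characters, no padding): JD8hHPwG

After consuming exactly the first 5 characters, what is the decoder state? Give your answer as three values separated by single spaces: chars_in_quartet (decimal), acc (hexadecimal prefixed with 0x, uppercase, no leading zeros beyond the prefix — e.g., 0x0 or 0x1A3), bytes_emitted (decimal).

Answer: 1 0x7 3

Derivation:
After char 0 ('J'=9): chars_in_quartet=1 acc=0x9 bytes_emitted=0
After char 1 ('D'=3): chars_in_quartet=2 acc=0x243 bytes_emitted=0
After char 2 ('8'=60): chars_in_quartet=3 acc=0x90FC bytes_emitted=0
After char 3 ('h'=33): chars_in_quartet=4 acc=0x243F21 -> emit 24 3F 21, reset; bytes_emitted=3
After char 4 ('H'=7): chars_in_quartet=1 acc=0x7 bytes_emitted=3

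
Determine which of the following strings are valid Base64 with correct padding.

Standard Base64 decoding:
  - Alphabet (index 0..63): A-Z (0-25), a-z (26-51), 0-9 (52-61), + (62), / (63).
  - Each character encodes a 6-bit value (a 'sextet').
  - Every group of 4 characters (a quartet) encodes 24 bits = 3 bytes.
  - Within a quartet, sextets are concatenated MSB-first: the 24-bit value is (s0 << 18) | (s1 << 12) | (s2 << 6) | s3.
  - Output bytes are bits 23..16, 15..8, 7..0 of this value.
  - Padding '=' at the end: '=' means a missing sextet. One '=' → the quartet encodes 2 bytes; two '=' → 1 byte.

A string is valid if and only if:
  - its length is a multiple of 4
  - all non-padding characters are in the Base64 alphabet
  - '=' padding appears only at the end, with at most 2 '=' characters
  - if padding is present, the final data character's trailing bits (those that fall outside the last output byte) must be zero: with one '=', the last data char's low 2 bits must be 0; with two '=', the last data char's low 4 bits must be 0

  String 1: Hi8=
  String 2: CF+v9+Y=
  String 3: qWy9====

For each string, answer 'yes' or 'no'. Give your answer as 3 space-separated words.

String 1: 'Hi8=' → valid
String 2: 'CF+v9+Y=' → valid
String 3: 'qWy9====' → invalid (4 pad chars (max 2))

Answer: yes yes no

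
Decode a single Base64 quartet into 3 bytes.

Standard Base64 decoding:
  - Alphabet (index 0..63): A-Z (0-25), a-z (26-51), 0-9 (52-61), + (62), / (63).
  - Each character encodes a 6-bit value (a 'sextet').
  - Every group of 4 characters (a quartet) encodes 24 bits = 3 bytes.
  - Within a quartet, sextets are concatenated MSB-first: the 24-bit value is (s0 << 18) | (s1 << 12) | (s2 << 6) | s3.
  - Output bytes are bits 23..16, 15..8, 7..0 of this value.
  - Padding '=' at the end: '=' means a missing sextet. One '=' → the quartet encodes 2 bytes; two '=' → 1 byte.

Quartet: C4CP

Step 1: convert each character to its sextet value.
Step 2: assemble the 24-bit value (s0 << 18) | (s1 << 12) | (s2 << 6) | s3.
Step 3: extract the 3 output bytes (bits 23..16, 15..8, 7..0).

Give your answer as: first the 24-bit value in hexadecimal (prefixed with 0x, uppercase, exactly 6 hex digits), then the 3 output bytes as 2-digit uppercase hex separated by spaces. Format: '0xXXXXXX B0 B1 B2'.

Sextets: C=2, 4=56, C=2, P=15
24-bit: (2<<18) | (56<<12) | (2<<6) | 15
      = 0x080000 | 0x038000 | 0x000080 | 0x00000F
      = 0x0B808F
Bytes: (v>>16)&0xFF=0B, (v>>8)&0xFF=80, v&0xFF=8F

Answer: 0x0B808F 0B 80 8F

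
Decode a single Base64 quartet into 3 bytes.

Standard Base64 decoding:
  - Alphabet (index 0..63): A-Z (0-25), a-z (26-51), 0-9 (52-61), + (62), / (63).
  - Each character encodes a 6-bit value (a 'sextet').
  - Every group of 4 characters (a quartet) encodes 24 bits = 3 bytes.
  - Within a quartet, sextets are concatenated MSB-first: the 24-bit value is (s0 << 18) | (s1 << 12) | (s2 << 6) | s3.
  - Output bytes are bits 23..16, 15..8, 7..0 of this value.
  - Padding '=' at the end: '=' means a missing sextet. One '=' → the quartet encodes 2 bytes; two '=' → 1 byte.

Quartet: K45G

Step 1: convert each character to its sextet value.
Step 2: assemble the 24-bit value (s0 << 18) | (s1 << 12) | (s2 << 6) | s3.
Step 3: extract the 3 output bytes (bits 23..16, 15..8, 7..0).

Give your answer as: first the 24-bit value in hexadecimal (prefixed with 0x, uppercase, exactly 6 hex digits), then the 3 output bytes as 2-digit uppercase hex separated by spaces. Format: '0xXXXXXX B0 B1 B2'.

Answer: 0x2B8E46 2B 8E 46

Derivation:
Sextets: K=10, 4=56, 5=57, G=6
24-bit: (10<<18) | (56<<12) | (57<<6) | 6
      = 0x280000 | 0x038000 | 0x000E40 | 0x000006
      = 0x2B8E46
Bytes: (v>>16)&0xFF=2B, (v>>8)&0xFF=8E, v&0xFF=46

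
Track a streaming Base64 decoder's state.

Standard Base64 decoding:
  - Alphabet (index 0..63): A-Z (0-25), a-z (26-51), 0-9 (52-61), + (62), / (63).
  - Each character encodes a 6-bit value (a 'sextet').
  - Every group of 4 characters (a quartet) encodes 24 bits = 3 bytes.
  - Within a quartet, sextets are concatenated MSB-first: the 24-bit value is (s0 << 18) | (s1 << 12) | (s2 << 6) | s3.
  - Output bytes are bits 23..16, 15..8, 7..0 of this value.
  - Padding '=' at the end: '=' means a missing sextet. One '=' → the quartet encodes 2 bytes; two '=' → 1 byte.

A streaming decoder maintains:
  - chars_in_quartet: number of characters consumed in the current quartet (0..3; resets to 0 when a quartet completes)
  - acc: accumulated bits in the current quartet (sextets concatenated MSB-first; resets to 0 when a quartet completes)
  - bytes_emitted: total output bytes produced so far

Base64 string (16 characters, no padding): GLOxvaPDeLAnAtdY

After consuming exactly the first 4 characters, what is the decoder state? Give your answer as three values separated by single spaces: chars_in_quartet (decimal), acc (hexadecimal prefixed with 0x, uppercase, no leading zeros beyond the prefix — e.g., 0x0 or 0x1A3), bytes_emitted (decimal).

After char 0 ('G'=6): chars_in_quartet=1 acc=0x6 bytes_emitted=0
After char 1 ('L'=11): chars_in_quartet=2 acc=0x18B bytes_emitted=0
After char 2 ('O'=14): chars_in_quartet=3 acc=0x62CE bytes_emitted=0
After char 3 ('x'=49): chars_in_quartet=4 acc=0x18B3B1 -> emit 18 B3 B1, reset; bytes_emitted=3

Answer: 0 0x0 3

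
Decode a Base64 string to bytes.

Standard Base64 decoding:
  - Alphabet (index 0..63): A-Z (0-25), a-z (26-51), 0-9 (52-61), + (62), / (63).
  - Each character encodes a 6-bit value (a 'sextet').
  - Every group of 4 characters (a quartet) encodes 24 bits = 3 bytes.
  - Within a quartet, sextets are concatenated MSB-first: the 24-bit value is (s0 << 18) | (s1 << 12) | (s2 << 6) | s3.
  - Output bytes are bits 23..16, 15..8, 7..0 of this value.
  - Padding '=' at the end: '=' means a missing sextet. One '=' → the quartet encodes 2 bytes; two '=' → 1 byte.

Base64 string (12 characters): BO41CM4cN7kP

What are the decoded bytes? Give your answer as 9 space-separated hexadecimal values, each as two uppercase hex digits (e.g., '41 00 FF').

Answer: 04 EE 35 08 CE 1C 37 B9 0F

Derivation:
After char 0 ('B'=1): chars_in_quartet=1 acc=0x1 bytes_emitted=0
After char 1 ('O'=14): chars_in_quartet=2 acc=0x4E bytes_emitted=0
After char 2 ('4'=56): chars_in_quartet=3 acc=0x13B8 bytes_emitted=0
After char 3 ('1'=53): chars_in_quartet=4 acc=0x4EE35 -> emit 04 EE 35, reset; bytes_emitted=3
After char 4 ('C'=2): chars_in_quartet=1 acc=0x2 bytes_emitted=3
After char 5 ('M'=12): chars_in_quartet=2 acc=0x8C bytes_emitted=3
After char 6 ('4'=56): chars_in_quartet=3 acc=0x2338 bytes_emitted=3
After char 7 ('c'=28): chars_in_quartet=4 acc=0x8CE1C -> emit 08 CE 1C, reset; bytes_emitted=6
After char 8 ('N'=13): chars_in_quartet=1 acc=0xD bytes_emitted=6
After char 9 ('7'=59): chars_in_quartet=2 acc=0x37B bytes_emitted=6
After char 10 ('k'=36): chars_in_quartet=3 acc=0xDEE4 bytes_emitted=6
After char 11 ('P'=15): chars_in_quartet=4 acc=0x37B90F -> emit 37 B9 0F, reset; bytes_emitted=9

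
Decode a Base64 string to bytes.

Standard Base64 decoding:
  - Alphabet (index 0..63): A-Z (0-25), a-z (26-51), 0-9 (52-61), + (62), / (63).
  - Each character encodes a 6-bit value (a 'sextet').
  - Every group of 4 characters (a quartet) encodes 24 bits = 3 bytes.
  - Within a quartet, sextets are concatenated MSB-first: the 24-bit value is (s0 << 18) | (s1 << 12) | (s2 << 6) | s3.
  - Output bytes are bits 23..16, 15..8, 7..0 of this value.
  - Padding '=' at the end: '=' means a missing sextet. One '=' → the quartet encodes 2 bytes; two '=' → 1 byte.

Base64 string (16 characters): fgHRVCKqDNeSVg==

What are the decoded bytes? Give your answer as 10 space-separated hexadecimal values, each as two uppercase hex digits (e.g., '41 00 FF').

After char 0 ('f'=31): chars_in_quartet=1 acc=0x1F bytes_emitted=0
After char 1 ('g'=32): chars_in_quartet=2 acc=0x7E0 bytes_emitted=0
After char 2 ('H'=7): chars_in_quartet=3 acc=0x1F807 bytes_emitted=0
After char 3 ('R'=17): chars_in_quartet=4 acc=0x7E01D1 -> emit 7E 01 D1, reset; bytes_emitted=3
After char 4 ('V'=21): chars_in_quartet=1 acc=0x15 bytes_emitted=3
After char 5 ('C'=2): chars_in_quartet=2 acc=0x542 bytes_emitted=3
After char 6 ('K'=10): chars_in_quartet=3 acc=0x1508A bytes_emitted=3
After char 7 ('q'=42): chars_in_quartet=4 acc=0x5422AA -> emit 54 22 AA, reset; bytes_emitted=6
After char 8 ('D'=3): chars_in_quartet=1 acc=0x3 bytes_emitted=6
After char 9 ('N'=13): chars_in_quartet=2 acc=0xCD bytes_emitted=6
After char 10 ('e'=30): chars_in_quartet=3 acc=0x335E bytes_emitted=6
After char 11 ('S'=18): chars_in_quartet=4 acc=0xCD792 -> emit 0C D7 92, reset; bytes_emitted=9
After char 12 ('V'=21): chars_in_quartet=1 acc=0x15 bytes_emitted=9
After char 13 ('g'=32): chars_in_quartet=2 acc=0x560 bytes_emitted=9
Padding '==': partial quartet acc=0x560 -> emit 56; bytes_emitted=10

Answer: 7E 01 D1 54 22 AA 0C D7 92 56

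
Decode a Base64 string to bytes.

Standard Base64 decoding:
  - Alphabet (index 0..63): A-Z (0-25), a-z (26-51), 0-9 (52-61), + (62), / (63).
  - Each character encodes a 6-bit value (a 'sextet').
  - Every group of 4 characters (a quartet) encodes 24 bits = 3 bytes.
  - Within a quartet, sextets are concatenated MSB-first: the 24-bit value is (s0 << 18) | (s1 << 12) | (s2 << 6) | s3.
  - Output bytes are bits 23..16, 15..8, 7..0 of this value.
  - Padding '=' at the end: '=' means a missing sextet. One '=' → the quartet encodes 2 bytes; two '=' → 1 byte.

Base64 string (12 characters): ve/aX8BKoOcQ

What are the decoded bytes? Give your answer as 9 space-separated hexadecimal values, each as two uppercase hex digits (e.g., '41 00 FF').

Answer: BD EF DA 5F C0 4A A0 E7 10

Derivation:
After char 0 ('v'=47): chars_in_quartet=1 acc=0x2F bytes_emitted=0
After char 1 ('e'=30): chars_in_quartet=2 acc=0xBDE bytes_emitted=0
After char 2 ('/'=63): chars_in_quartet=3 acc=0x2F7BF bytes_emitted=0
After char 3 ('a'=26): chars_in_quartet=4 acc=0xBDEFDA -> emit BD EF DA, reset; bytes_emitted=3
After char 4 ('X'=23): chars_in_quartet=1 acc=0x17 bytes_emitted=3
After char 5 ('8'=60): chars_in_quartet=2 acc=0x5FC bytes_emitted=3
After char 6 ('B'=1): chars_in_quartet=3 acc=0x17F01 bytes_emitted=3
After char 7 ('K'=10): chars_in_quartet=4 acc=0x5FC04A -> emit 5F C0 4A, reset; bytes_emitted=6
After char 8 ('o'=40): chars_in_quartet=1 acc=0x28 bytes_emitted=6
After char 9 ('O'=14): chars_in_quartet=2 acc=0xA0E bytes_emitted=6
After char 10 ('c'=28): chars_in_quartet=3 acc=0x2839C bytes_emitted=6
After char 11 ('Q'=16): chars_in_quartet=4 acc=0xA0E710 -> emit A0 E7 10, reset; bytes_emitted=9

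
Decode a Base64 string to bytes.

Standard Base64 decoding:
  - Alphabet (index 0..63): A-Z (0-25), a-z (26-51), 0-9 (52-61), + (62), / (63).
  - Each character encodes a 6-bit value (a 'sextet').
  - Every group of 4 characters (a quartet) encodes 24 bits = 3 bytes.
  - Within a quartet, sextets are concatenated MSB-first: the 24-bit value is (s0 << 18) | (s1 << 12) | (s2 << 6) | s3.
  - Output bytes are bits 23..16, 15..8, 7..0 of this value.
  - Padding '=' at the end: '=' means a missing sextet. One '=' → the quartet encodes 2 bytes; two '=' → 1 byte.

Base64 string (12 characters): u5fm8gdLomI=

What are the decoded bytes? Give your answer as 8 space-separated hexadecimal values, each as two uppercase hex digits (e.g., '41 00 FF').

Answer: BB 97 E6 F2 07 4B A2 62

Derivation:
After char 0 ('u'=46): chars_in_quartet=1 acc=0x2E bytes_emitted=0
After char 1 ('5'=57): chars_in_quartet=2 acc=0xBB9 bytes_emitted=0
After char 2 ('f'=31): chars_in_quartet=3 acc=0x2EE5F bytes_emitted=0
After char 3 ('m'=38): chars_in_quartet=4 acc=0xBB97E6 -> emit BB 97 E6, reset; bytes_emitted=3
After char 4 ('8'=60): chars_in_quartet=1 acc=0x3C bytes_emitted=3
After char 5 ('g'=32): chars_in_quartet=2 acc=0xF20 bytes_emitted=3
After char 6 ('d'=29): chars_in_quartet=3 acc=0x3C81D bytes_emitted=3
After char 7 ('L'=11): chars_in_quartet=4 acc=0xF2074B -> emit F2 07 4B, reset; bytes_emitted=6
After char 8 ('o'=40): chars_in_quartet=1 acc=0x28 bytes_emitted=6
After char 9 ('m'=38): chars_in_quartet=2 acc=0xA26 bytes_emitted=6
After char 10 ('I'=8): chars_in_quartet=3 acc=0x28988 bytes_emitted=6
Padding '=': partial quartet acc=0x28988 -> emit A2 62; bytes_emitted=8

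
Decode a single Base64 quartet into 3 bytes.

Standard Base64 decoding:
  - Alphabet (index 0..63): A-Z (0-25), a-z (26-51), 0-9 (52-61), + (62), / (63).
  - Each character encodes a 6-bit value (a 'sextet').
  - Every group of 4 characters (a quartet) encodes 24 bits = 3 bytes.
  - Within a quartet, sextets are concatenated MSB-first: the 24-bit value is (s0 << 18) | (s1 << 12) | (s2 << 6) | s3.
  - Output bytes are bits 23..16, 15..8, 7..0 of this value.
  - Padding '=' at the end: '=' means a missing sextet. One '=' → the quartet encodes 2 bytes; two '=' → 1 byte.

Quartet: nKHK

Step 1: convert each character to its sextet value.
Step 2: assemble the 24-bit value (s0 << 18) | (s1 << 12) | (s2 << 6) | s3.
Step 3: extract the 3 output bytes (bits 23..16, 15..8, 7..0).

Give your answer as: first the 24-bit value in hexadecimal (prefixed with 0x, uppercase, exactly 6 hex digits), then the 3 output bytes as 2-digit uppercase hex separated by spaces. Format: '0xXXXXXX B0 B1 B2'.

Answer: 0x9CA1CA 9C A1 CA

Derivation:
Sextets: n=39, K=10, H=7, K=10
24-bit: (39<<18) | (10<<12) | (7<<6) | 10
      = 0x9C0000 | 0x00A000 | 0x0001C0 | 0x00000A
      = 0x9CA1CA
Bytes: (v>>16)&0xFF=9C, (v>>8)&0xFF=A1, v&0xFF=CA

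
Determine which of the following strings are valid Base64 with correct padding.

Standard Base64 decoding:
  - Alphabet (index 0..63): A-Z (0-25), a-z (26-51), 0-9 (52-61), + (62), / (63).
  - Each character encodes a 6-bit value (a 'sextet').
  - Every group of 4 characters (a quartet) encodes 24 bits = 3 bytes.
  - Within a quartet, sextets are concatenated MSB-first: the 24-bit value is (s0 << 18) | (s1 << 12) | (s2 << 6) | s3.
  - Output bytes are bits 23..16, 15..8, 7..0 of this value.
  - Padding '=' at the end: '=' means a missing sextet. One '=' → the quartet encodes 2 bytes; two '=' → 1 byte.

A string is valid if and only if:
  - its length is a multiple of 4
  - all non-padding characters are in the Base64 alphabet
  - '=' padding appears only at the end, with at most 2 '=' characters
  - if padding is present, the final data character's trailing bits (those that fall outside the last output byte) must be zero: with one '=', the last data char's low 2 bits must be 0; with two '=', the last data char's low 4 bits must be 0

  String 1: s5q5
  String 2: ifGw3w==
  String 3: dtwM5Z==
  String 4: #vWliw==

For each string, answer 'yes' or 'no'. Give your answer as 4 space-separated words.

String 1: 's5q5' → valid
String 2: 'ifGw3w==' → valid
String 3: 'dtwM5Z==' → invalid (bad trailing bits)
String 4: '#vWliw==' → invalid (bad char(s): ['#'])

Answer: yes yes no no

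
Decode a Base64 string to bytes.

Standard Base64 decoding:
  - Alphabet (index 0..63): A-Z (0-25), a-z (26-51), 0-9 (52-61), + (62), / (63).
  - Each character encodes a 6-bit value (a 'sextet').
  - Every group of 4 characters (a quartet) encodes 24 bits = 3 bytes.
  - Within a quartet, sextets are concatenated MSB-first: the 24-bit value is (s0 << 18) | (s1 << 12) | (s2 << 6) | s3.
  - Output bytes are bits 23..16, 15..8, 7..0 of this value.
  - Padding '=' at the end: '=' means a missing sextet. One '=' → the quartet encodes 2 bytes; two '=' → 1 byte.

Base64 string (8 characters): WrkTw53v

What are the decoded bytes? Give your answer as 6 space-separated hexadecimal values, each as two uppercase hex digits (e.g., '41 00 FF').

After char 0 ('W'=22): chars_in_quartet=1 acc=0x16 bytes_emitted=0
After char 1 ('r'=43): chars_in_quartet=2 acc=0x5AB bytes_emitted=0
After char 2 ('k'=36): chars_in_quartet=3 acc=0x16AE4 bytes_emitted=0
After char 3 ('T'=19): chars_in_quartet=4 acc=0x5AB913 -> emit 5A B9 13, reset; bytes_emitted=3
After char 4 ('w'=48): chars_in_quartet=1 acc=0x30 bytes_emitted=3
After char 5 ('5'=57): chars_in_quartet=2 acc=0xC39 bytes_emitted=3
After char 6 ('3'=55): chars_in_quartet=3 acc=0x30E77 bytes_emitted=3
After char 7 ('v'=47): chars_in_quartet=4 acc=0xC39DEF -> emit C3 9D EF, reset; bytes_emitted=6

Answer: 5A B9 13 C3 9D EF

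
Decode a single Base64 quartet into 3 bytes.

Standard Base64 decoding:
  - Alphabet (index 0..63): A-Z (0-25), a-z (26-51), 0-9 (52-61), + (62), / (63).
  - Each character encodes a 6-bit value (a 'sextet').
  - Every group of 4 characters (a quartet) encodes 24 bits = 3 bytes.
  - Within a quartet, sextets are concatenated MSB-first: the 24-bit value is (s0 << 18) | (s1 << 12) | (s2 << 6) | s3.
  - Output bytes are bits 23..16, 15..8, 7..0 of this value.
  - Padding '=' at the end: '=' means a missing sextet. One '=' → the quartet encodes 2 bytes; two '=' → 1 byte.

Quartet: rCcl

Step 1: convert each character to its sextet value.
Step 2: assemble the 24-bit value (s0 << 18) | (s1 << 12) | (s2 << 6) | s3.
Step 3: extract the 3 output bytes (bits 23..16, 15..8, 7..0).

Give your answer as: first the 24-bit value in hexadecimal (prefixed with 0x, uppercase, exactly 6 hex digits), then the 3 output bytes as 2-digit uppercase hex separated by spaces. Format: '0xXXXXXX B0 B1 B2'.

Answer: 0xAC2725 AC 27 25

Derivation:
Sextets: r=43, C=2, c=28, l=37
24-bit: (43<<18) | (2<<12) | (28<<6) | 37
      = 0xAC0000 | 0x002000 | 0x000700 | 0x000025
      = 0xAC2725
Bytes: (v>>16)&0xFF=AC, (v>>8)&0xFF=27, v&0xFF=25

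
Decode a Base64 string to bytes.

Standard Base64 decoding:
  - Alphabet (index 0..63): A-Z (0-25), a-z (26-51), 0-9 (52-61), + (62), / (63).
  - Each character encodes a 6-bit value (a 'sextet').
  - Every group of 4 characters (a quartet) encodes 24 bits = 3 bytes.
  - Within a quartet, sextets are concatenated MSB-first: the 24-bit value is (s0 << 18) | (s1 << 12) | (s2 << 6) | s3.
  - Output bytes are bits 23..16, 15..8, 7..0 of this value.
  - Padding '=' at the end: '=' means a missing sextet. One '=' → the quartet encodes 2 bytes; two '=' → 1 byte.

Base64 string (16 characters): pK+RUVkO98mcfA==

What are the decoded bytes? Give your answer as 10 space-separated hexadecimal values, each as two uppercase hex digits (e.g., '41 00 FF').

Answer: A4 AF 91 51 59 0E F7 C9 9C 7C

Derivation:
After char 0 ('p'=41): chars_in_quartet=1 acc=0x29 bytes_emitted=0
After char 1 ('K'=10): chars_in_quartet=2 acc=0xA4A bytes_emitted=0
After char 2 ('+'=62): chars_in_quartet=3 acc=0x292BE bytes_emitted=0
After char 3 ('R'=17): chars_in_quartet=4 acc=0xA4AF91 -> emit A4 AF 91, reset; bytes_emitted=3
After char 4 ('U'=20): chars_in_quartet=1 acc=0x14 bytes_emitted=3
After char 5 ('V'=21): chars_in_quartet=2 acc=0x515 bytes_emitted=3
After char 6 ('k'=36): chars_in_quartet=3 acc=0x14564 bytes_emitted=3
After char 7 ('O'=14): chars_in_quartet=4 acc=0x51590E -> emit 51 59 0E, reset; bytes_emitted=6
After char 8 ('9'=61): chars_in_quartet=1 acc=0x3D bytes_emitted=6
After char 9 ('8'=60): chars_in_quartet=2 acc=0xF7C bytes_emitted=6
After char 10 ('m'=38): chars_in_quartet=3 acc=0x3DF26 bytes_emitted=6
After char 11 ('c'=28): chars_in_quartet=4 acc=0xF7C99C -> emit F7 C9 9C, reset; bytes_emitted=9
After char 12 ('f'=31): chars_in_quartet=1 acc=0x1F bytes_emitted=9
After char 13 ('A'=0): chars_in_quartet=2 acc=0x7C0 bytes_emitted=9
Padding '==': partial quartet acc=0x7C0 -> emit 7C; bytes_emitted=10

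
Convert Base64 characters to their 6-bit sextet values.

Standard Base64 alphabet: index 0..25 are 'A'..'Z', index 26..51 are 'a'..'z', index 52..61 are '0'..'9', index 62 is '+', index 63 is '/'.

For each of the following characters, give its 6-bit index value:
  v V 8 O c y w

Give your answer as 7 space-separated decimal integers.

'v': a..z range, 26 + ord('v') − ord('a') = 47
'V': A..Z range, ord('V') − ord('A') = 21
'8': 0..9 range, 52 + ord('8') − ord('0') = 60
'O': A..Z range, ord('O') − ord('A') = 14
'c': a..z range, 26 + ord('c') − ord('a') = 28
'y': a..z range, 26 + ord('y') − ord('a') = 50
'w': a..z range, 26 + ord('w') − ord('a') = 48

Answer: 47 21 60 14 28 50 48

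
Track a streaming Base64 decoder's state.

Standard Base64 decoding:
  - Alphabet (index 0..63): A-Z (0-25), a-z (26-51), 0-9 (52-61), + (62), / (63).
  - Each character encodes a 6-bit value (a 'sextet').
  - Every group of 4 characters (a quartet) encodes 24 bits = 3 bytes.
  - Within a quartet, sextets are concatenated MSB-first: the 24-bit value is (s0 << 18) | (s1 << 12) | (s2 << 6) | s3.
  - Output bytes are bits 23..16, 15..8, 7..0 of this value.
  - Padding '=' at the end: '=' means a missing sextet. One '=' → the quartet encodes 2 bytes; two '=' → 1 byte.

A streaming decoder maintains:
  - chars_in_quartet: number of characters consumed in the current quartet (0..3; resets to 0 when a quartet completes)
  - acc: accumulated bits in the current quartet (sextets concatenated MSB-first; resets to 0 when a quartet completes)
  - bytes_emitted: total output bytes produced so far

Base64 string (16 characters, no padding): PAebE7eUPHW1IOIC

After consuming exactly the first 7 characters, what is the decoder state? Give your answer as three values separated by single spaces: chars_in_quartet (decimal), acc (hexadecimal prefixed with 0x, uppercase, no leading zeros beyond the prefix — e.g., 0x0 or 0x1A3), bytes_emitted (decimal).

After char 0 ('P'=15): chars_in_quartet=1 acc=0xF bytes_emitted=0
After char 1 ('A'=0): chars_in_quartet=2 acc=0x3C0 bytes_emitted=0
After char 2 ('e'=30): chars_in_quartet=3 acc=0xF01E bytes_emitted=0
After char 3 ('b'=27): chars_in_quartet=4 acc=0x3C079B -> emit 3C 07 9B, reset; bytes_emitted=3
After char 4 ('E'=4): chars_in_quartet=1 acc=0x4 bytes_emitted=3
After char 5 ('7'=59): chars_in_quartet=2 acc=0x13B bytes_emitted=3
After char 6 ('e'=30): chars_in_quartet=3 acc=0x4EDE bytes_emitted=3

Answer: 3 0x4EDE 3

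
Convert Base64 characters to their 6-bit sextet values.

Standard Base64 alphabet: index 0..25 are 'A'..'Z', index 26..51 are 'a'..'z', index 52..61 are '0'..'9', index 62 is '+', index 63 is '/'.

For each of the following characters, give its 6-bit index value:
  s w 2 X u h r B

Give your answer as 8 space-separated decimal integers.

Answer: 44 48 54 23 46 33 43 1

Derivation:
's': a..z range, 26 + ord('s') − ord('a') = 44
'w': a..z range, 26 + ord('w') − ord('a') = 48
'2': 0..9 range, 52 + ord('2') − ord('0') = 54
'X': A..Z range, ord('X') − ord('A') = 23
'u': a..z range, 26 + ord('u') − ord('a') = 46
'h': a..z range, 26 + ord('h') − ord('a') = 33
'r': a..z range, 26 + ord('r') − ord('a') = 43
'B': A..Z range, ord('B') − ord('A') = 1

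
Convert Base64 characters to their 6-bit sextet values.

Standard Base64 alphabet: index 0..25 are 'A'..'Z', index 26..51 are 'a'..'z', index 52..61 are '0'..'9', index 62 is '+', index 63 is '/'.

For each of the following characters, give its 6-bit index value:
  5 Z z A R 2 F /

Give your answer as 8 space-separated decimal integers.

Answer: 57 25 51 0 17 54 5 63

Derivation:
'5': 0..9 range, 52 + ord('5') − ord('0') = 57
'Z': A..Z range, ord('Z') − ord('A') = 25
'z': a..z range, 26 + ord('z') − ord('a') = 51
'A': A..Z range, ord('A') − ord('A') = 0
'R': A..Z range, ord('R') − ord('A') = 17
'2': 0..9 range, 52 + ord('2') − ord('0') = 54
'F': A..Z range, ord('F') − ord('A') = 5
'/': index 63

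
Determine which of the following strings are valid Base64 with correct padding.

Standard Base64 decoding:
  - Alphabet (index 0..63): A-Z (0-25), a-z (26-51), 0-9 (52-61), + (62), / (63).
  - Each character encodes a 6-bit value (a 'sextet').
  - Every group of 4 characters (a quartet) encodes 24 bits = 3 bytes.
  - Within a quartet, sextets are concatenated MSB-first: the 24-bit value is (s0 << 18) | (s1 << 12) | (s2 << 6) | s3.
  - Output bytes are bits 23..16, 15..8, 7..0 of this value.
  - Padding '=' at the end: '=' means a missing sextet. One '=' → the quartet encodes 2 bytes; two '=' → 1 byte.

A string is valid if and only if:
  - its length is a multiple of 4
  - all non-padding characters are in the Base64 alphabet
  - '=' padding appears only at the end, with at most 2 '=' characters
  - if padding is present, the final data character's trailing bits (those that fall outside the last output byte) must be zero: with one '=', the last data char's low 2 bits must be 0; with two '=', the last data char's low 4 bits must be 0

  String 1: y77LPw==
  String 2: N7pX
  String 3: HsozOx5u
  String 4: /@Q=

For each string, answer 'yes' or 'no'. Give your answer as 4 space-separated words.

Answer: yes yes yes no

Derivation:
String 1: 'y77LPw==' → valid
String 2: 'N7pX' → valid
String 3: 'HsozOx5u' → valid
String 4: '/@Q=' → invalid (bad char(s): ['@'])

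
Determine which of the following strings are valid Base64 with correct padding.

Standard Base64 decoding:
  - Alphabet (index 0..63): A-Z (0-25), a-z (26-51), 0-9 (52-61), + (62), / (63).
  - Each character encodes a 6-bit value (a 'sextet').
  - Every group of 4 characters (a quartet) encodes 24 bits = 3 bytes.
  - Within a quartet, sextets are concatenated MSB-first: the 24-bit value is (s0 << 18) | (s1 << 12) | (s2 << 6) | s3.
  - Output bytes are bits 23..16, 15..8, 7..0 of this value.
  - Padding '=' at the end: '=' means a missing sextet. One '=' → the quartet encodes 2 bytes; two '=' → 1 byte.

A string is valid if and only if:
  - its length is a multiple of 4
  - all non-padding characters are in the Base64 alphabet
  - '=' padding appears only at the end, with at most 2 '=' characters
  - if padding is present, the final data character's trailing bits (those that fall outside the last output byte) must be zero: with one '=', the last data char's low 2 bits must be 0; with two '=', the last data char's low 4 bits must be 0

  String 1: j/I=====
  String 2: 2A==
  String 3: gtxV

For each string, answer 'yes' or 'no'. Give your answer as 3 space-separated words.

String 1: 'j/I=====' → invalid (5 pad chars (max 2))
String 2: '2A==' → valid
String 3: 'gtxV' → valid

Answer: no yes yes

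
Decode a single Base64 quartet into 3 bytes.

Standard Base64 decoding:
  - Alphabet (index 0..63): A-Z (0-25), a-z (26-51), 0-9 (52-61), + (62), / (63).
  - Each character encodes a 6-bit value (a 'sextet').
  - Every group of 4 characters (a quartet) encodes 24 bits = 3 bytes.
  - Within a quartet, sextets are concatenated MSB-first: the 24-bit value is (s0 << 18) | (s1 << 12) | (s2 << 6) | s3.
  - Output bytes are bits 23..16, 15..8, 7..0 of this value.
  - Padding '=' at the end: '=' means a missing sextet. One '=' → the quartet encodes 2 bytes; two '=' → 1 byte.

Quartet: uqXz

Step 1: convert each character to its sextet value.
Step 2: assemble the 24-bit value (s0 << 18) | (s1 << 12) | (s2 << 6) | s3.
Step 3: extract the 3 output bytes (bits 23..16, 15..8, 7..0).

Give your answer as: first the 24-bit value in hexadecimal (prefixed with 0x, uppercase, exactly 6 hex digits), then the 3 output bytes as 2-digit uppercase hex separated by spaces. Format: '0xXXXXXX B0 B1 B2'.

Answer: 0xBAA5F3 BA A5 F3

Derivation:
Sextets: u=46, q=42, X=23, z=51
24-bit: (46<<18) | (42<<12) | (23<<6) | 51
      = 0xB80000 | 0x02A000 | 0x0005C0 | 0x000033
      = 0xBAA5F3
Bytes: (v>>16)&0xFF=BA, (v>>8)&0xFF=A5, v&0xFF=F3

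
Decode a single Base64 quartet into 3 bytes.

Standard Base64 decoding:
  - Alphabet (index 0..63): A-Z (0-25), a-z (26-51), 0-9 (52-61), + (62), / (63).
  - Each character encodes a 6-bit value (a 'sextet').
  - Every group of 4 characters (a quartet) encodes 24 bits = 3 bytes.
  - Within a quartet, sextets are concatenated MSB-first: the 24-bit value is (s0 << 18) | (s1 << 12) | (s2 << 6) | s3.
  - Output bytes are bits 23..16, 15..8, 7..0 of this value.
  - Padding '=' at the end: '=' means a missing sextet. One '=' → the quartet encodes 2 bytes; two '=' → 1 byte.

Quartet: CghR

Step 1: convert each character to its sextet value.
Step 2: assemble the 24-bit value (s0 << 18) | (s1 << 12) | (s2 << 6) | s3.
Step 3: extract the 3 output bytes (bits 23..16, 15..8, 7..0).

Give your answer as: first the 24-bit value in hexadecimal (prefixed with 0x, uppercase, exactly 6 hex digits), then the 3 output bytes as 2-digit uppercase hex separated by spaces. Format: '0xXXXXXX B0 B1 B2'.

Sextets: C=2, g=32, h=33, R=17
24-bit: (2<<18) | (32<<12) | (33<<6) | 17
      = 0x080000 | 0x020000 | 0x000840 | 0x000011
      = 0x0A0851
Bytes: (v>>16)&0xFF=0A, (v>>8)&0xFF=08, v&0xFF=51

Answer: 0x0A0851 0A 08 51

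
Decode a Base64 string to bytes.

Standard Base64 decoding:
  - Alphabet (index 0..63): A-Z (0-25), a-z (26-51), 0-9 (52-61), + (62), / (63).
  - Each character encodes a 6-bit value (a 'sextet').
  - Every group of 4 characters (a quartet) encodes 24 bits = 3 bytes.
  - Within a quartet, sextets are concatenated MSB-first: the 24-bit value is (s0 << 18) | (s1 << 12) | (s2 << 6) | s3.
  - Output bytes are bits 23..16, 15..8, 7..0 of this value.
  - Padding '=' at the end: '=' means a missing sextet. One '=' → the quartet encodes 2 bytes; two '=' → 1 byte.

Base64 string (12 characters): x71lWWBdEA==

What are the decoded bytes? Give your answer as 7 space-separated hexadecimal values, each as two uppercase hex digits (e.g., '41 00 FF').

Answer: C7 BD 65 59 60 5D 10

Derivation:
After char 0 ('x'=49): chars_in_quartet=1 acc=0x31 bytes_emitted=0
After char 1 ('7'=59): chars_in_quartet=2 acc=0xC7B bytes_emitted=0
After char 2 ('1'=53): chars_in_quartet=3 acc=0x31EF5 bytes_emitted=0
After char 3 ('l'=37): chars_in_quartet=4 acc=0xC7BD65 -> emit C7 BD 65, reset; bytes_emitted=3
After char 4 ('W'=22): chars_in_quartet=1 acc=0x16 bytes_emitted=3
After char 5 ('W'=22): chars_in_quartet=2 acc=0x596 bytes_emitted=3
After char 6 ('B'=1): chars_in_quartet=3 acc=0x16581 bytes_emitted=3
After char 7 ('d'=29): chars_in_quartet=4 acc=0x59605D -> emit 59 60 5D, reset; bytes_emitted=6
After char 8 ('E'=4): chars_in_quartet=1 acc=0x4 bytes_emitted=6
After char 9 ('A'=0): chars_in_quartet=2 acc=0x100 bytes_emitted=6
Padding '==': partial quartet acc=0x100 -> emit 10; bytes_emitted=7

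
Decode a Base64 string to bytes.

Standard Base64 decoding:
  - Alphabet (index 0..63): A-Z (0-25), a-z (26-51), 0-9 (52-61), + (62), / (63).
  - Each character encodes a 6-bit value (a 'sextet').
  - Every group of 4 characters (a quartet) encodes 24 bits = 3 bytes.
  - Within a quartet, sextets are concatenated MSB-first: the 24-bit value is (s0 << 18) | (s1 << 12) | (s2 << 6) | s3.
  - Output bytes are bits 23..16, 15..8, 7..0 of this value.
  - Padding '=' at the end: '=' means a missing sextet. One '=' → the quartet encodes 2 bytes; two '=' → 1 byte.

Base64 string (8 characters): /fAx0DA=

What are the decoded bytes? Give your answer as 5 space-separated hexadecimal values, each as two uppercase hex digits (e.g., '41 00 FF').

After char 0 ('/'=63): chars_in_quartet=1 acc=0x3F bytes_emitted=0
After char 1 ('f'=31): chars_in_quartet=2 acc=0xFDF bytes_emitted=0
After char 2 ('A'=0): chars_in_quartet=3 acc=0x3F7C0 bytes_emitted=0
After char 3 ('x'=49): chars_in_quartet=4 acc=0xFDF031 -> emit FD F0 31, reset; bytes_emitted=3
After char 4 ('0'=52): chars_in_quartet=1 acc=0x34 bytes_emitted=3
After char 5 ('D'=3): chars_in_quartet=2 acc=0xD03 bytes_emitted=3
After char 6 ('A'=0): chars_in_quartet=3 acc=0x340C0 bytes_emitted=3
Padding '=': partial quartet acc=0x340C0 -> emit D0 30; bytes_emitted=5

Answer: FD F0 31 D0 30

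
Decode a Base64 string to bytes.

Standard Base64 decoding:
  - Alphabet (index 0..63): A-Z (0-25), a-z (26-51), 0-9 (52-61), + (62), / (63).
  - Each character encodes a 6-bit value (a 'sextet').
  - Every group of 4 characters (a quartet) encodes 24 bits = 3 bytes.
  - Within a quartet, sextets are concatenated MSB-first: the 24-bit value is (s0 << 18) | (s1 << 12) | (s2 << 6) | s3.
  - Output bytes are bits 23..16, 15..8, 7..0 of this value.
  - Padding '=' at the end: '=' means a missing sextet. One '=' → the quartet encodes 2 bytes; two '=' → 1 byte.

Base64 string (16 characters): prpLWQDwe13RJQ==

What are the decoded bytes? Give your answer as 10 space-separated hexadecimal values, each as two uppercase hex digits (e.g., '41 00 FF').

After char 0 ('p'=41): chars_in_quartet=1 acc=0x29 bytes_emitted=0
After char 1 ('r'=43): chars_in_quartet=2 acc=0xA6B bytes_emitted=0
After char 2 ('p'=41): chars_in_quartet=3 acc=0x29AE9 bytes_emitted=0
After char 3 ('L'=11): chars_in_quartet=4 acc=0xA6BA4B -> emit A6 BA 4B, reset; bytes_emitted=3
After char 4 ('W'=22): chars_in_quartet=1 acc=0x16 bytes_emitted=3
After char 5 ('Q'=16): chars_in_quartet=2 acc=0x590 bytes_emitted=3
After char 6 ('D'=3): chars_in_quartet=3 acc=0x16403 bytes_emitted=3
After char 7 ('w'=48): chars_in_quartet=4 acc=0x5900F0 -> emit 59 00 F0, reset; bytes_emitted=6
After char 8 ('e'=30): chars_in_quartet=1 acc=0x1E bytes_emitted=6
After char 9 ('1'=53): chars_in_quartet=2 acc=0x7B5 bytes_emitted=6
After char 10 ('3'=55): chars_in_quartet=3 acc=0x1ED77 bytes_emitted=6
After char 11 ('R'=17): chars_in_quartet=4 acc=0x7B5DD1 -> emit 7B 5D D1, reset; bytes_emitted=9
After char 12 ('J'=9): chars_in_quartet=1 acc=0x9 bytes_emitted=9
After char 13 ('Q'=16): chars_in_quartet=2 acc=0x250 bytes_emitted=9
Padding '==': partial quartet acc=0x250 -> emit 25; bytes_emitted=10

Answer: A6 BA 4B 59 00 F0 7B 5D D1 25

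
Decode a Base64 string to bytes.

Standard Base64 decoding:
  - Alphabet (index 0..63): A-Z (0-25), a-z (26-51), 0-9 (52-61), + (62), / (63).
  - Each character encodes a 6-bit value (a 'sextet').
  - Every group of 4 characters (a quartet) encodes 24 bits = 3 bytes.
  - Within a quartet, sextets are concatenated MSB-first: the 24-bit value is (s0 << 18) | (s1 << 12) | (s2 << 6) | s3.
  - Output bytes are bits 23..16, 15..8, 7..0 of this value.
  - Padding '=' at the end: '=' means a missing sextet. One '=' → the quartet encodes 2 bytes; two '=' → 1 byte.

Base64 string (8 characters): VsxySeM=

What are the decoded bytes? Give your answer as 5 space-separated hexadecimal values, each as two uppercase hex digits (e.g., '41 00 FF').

After char 0 ('V'=21): chars_in_quartet=1 acc=0x15 bytes_emitted=0
After char 1 ('s'=44): chars_in_quartet=2 acc=0x56C bytes_emitted=0
After char 2 ('x'=49): chars_in_quartet=3 acc=0x15B31 bytes_emitted=0
After char 3 ('y'=50): chars_in_quartet=4 acc=0x56CC72 -> emit 56 CC 72, reset; bytes_emitted=3
After char 4 ('S'=18): chars_in_quartet=1 acc=0x12 bytes_emitted=3
After char 5 ('e'=30): chars_in_quartet=2 acc=0x49E bytes_emitted=3
After char 6 ('M'=12): chars_in_quartet=3 acc=0x1278C bytes_emitted=3
Padding '=': partial quartet acc=0x1278C -> emit 49 E3; bytes_emitted=5

Answer: 56 CC 72 49 E3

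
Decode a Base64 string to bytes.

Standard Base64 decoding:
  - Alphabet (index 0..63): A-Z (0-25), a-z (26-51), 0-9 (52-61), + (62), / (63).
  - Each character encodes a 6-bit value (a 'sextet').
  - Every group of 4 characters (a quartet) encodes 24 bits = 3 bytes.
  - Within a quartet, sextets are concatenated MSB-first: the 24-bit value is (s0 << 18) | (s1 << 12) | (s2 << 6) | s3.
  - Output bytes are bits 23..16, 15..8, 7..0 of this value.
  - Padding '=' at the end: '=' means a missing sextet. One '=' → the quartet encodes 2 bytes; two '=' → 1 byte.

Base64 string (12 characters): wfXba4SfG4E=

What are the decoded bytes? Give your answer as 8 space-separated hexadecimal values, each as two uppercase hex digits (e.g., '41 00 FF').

Answer: C1 F5 DB 6B 84 9F 1B 81

Derivation:
After char 0 ('w'=48): chars_in_quartet=1 acc=0x30 bytes_emitted=0
After char 1 ('f'=31): chars_in_quartet=2 acc=0xC1F bytes_emitted=0
After char 2 ('X'=23): chars_in_quartet=3 acc=0x307D7 bytes_emitted=0
After char 3 ('b'=27): chars_in_quartet=4 acc=0xC1F5DB -> emit C1 F5 DB, reset; bytes_emitted=3
After char 4 ('a'=26): chars_in_quartet=1 acc=0x1A bytes_emitted=3
After char 5 ('4'=56): chars_in_quartet=2 acc=0x6B8 bytes_emitted=3
After char 6 ('S'=18): chars_in_quartet=3 acc=0x1AE12 bytes_emitted=3
After char 7 ('f'=31): chars_in_quartet=4 acc=0x6B849F -> emit 6B 84 9F, reset; bytes_emitted=6
After char 8 ('G'=6): chars_in_quartet=1 acc=0x6 bytes_emitted=6
After char 9 ('4'=56): chars_in_quartet=2 acc=0x1B8 bytes_emitted=6
After char 10 ('E'=4): chars_in_quartet=3 acc=0x6E04 bytes_emitted=6
Padding '=': partial quartet acc=0x6E04 -> emit 1B 81; bytes_emitted=8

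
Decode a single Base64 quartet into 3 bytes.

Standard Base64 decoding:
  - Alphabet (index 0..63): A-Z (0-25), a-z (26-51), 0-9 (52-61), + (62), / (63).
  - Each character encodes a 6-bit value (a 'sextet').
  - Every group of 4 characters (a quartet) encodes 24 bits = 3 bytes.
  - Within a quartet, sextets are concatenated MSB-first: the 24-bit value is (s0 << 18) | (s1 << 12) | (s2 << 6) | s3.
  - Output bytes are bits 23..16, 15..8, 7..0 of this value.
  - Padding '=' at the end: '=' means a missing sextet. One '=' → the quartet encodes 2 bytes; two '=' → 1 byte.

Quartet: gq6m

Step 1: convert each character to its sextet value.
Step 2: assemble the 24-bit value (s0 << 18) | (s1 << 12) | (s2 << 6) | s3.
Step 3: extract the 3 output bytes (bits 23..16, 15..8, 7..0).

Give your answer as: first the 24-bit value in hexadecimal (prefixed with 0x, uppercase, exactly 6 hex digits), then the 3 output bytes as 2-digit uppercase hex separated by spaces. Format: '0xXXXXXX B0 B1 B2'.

Sextets: g=32, q=42, 6=58, m=38
24-bit: (32<<18) | (42<<12) | (58<<6) | 38
      = 0x800000 | 0x02A000 | 0x000E80 | 0x000026
      = 0x82AEA6
Bytes: (v>>16)&0xFF=82, (v>>8)&0xFF=AE, v&0xFF=A6

Answer: 0x82AEA6 82 AE A6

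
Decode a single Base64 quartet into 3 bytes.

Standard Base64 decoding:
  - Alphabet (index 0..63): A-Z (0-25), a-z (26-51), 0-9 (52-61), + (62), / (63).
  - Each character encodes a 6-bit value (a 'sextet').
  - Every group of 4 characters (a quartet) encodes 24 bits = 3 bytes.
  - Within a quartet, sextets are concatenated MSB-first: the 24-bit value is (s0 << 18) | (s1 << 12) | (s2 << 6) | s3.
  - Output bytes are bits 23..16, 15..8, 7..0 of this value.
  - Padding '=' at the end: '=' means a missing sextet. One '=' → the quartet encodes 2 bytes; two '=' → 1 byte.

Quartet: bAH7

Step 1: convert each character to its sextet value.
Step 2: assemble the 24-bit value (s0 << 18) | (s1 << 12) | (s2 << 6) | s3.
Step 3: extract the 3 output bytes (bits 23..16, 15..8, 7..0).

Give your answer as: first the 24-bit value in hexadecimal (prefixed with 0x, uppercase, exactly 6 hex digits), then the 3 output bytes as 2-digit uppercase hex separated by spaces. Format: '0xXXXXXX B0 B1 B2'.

Answer: 0x6C01FB 6C 01 FB

Derivation:
Sextets: b=27, A=0, H=7, 7=59
24-bit: (27<<18) | (0<<12) | (7<<6) | 59
      = 0x6C0000 | 0x000000 | 0x0001C0 | 0x00003B
      = 0x6C01FB
Bytes: (v>>16)&0xFF=6C, (v>>8)&0xFF=01, v&0xFF=FB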